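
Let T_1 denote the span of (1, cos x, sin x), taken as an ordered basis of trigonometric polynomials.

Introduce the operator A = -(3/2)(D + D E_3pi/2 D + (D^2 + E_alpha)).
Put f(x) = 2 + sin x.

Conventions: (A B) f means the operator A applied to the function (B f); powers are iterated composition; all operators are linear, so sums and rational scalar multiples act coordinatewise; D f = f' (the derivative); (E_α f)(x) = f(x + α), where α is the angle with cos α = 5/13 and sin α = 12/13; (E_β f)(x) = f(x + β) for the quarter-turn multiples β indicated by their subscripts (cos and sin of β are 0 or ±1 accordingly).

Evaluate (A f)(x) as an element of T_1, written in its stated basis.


the image equals g(x) = -3 - (57/13)cos x + (12/13)sin x

D f = cos x
D f = cos x
E_3pi/2 D f = sin x
D (E_3pi/2 D) f = cos x
D f = cos x
D D f = -sin x
E_alpha f = 2 + (12/13)cos x + (5/13)sin x
(D^2 + E_alpha) f = 2 + (12/13)cos x - (8/13)sin x
(D + D E_3pi/2 D + (D^2 + E_alpha)) f = 2 + (38/13)cos x - (8/13)sin x
(-(3/2)(D + D E_3pi/2 D + (D^2 + E_alpha))) f = -3 - (57/13)cos x + (12/13)sin x


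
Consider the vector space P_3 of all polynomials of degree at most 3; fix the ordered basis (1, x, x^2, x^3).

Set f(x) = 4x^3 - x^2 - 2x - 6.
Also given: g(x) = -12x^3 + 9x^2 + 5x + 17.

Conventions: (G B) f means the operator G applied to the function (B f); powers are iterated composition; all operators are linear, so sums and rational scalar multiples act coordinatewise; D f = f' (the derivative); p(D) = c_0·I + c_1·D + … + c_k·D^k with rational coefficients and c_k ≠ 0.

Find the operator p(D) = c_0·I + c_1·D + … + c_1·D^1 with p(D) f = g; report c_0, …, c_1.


D^0 f = 4x^3 - x^2 - 2x - 6
D^1 f = 12x^2 - 2x - 2
matching coefficients of g against c_0 f + c_1 Df + … from the top degree down determines the c_i
solution: c_0 = -3, c_1 = 1/2

p(D) = -3·I + (1/2)·D, i.e. c_0 = -3, c_1 = 1/2


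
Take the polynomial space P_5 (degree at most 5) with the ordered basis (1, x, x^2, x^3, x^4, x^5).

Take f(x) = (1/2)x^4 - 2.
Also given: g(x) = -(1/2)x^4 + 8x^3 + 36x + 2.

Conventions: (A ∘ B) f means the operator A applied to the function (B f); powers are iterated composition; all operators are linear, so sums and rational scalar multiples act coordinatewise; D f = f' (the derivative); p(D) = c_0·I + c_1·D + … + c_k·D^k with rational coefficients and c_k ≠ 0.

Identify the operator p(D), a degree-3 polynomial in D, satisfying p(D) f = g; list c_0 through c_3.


p(D) = -I + 4·D + 3·D^3, i.e. c_0 = -1, c_1 = 4, c_2 = 0, c_3 = 3

D^0 f = (1/2)x^4 - 2
D^1 f = 2x^3
D^2 f = 6x^2
D^3 f = 12x
matching coefficients of g against c_0 f + c_1 Df + … from the top degree down determines the c_i
solution: c_0 = -1, c_1 = 4, c_2 = 0, c_3 = 3


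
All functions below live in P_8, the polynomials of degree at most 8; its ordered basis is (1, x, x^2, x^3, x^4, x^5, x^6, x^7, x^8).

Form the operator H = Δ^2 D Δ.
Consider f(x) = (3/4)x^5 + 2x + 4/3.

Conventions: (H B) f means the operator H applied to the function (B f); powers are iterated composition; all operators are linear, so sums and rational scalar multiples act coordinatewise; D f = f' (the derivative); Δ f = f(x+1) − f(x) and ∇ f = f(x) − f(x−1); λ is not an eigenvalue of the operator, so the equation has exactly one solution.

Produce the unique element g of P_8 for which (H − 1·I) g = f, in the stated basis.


the image equals g(x) = -(3/4)x^5 - 92x - 409/3

write g with unknown coordinates in the stated basis and equate coefficients in (H − 1·I) g = f
solving from the highest basis element down gives g = -(3/4)x^5 - 92x - 409/3
check: H g = -90x - 135
so H g − 1·g = (3/4)x^5 + 2x + 4/3 = f ✓


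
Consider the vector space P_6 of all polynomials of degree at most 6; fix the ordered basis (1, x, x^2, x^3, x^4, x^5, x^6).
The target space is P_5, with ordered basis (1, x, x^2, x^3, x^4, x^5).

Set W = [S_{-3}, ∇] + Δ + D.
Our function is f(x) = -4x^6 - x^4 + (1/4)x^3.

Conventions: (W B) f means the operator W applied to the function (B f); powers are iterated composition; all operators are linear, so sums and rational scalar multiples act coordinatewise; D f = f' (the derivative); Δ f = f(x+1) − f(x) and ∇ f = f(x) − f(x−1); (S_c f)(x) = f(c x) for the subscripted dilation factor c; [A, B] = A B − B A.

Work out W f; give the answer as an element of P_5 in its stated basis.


∇ f = -24x^5 + 60x^4 - 84x^3 + (267/4)x^2 - (115/4)x + 21/4
S_{-3} ∇ f = 5832x^5 + 4860x^4 + 2268x^3 + (2403/4)x^2 + (345/4)x + 21/4
S_{-3} f = -2916x^6 - 81x^4 - (27/4)x^3
∇ S_{-3} f = -17496x^5 + 43740x^4 - 58644x^3 + (176823/4)x^2 - (71199/4)x + 11961/4
[S_{-3}, ∇] f = 23328x^5 - 38880x^4 + 60912x^3 - 43605x^2 + 17886x - 2985
Δ f = -24x^5 - 60x^4 - 84x^3 - (261/4)x^2 - (109/4)x - 19/4
D f = -24x^5 - 4x^3 + (3/4)x^2
([S_{-3}, ∇] + Δ + D) f = 23280x^5 - 38940x^4 + 60824x^3 - (87339/2)x^2 + (71435/4)x - 11959/4

g(x) = 23280x^5 - 38940x^4 + 60824x^3 - (87339/2)x^2 + (71435/4)x - 11959/4


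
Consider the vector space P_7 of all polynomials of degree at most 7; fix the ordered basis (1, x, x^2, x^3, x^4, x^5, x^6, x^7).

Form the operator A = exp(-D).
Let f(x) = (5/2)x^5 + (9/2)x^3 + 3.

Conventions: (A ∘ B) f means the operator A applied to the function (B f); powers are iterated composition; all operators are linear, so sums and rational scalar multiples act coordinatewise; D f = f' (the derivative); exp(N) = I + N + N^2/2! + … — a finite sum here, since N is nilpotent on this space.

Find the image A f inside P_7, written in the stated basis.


g(x) = (5/2)x^5 - (25/2)x^4 + (59/2)x^3 - (77/2)x^2 + 26x - 4

order-1 term: -(25/2)x^4 - (27/2)x^2
order-2 term: 25x^3 + (27/2)x
order-3 term: -25x^2 - 9/2
order-4 term: (25/2)x
order-5 term: -5/2
the series for exp(-D) f terminates at order 5
exp(-D) f = (5/2)x^5 - (25/2)x^4 + (59/2)x^3 - (77/2)x^2 + 26x - 4


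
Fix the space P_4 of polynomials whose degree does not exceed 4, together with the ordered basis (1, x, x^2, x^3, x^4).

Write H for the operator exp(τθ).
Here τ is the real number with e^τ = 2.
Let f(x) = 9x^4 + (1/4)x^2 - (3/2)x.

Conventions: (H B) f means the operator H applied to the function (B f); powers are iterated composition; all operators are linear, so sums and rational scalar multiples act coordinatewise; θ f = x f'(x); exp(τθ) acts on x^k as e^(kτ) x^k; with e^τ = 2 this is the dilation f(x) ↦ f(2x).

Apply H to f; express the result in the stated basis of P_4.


exp(τθ) x^k = e^(kτ) x^k; with e^τ = 2 this sends x^k to 2^k x^k
x ↦ 2 x
x^2 ↦ 4 x^2
x^4 ↦ 16 x^4
applying this coordinatewise to f: exp(τθ) f = 144x^4 + x^2 - 3x

the result is g(x) = 144x^4 + x^2 - 3x


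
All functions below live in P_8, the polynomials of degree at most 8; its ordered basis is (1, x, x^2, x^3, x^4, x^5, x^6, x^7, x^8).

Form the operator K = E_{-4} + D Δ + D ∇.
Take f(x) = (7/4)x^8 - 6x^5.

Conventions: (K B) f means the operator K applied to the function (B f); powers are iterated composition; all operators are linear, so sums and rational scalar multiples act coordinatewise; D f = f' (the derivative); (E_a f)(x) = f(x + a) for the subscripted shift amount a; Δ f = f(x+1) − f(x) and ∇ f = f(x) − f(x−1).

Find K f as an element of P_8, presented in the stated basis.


g(x) = (7/4)x^8 - 56x^7 + 980x^6 - 6278x^5 + 32460x^4 - 101552x^3 + 205132x^2 - 237296x + 120860

E_{-4} f = (7/4)x^8 - 56x^7 + 784x^6 - 6278x^5 + 31480x^4 - 101312x^3 + 204544x^2 - 237056x + 120832
Δ f = 14x^7 + 49x^6 + 98x^5 + (185/2)x^4 + 38x^3 - 11x^2 - 16x - 17/4
D Δ f = 98x^6 + 294x^5 + 490x^4 + 370x^3 + 114x^2 - 22x - 16
∇ f = 14x^7 - 49x^6 + 98x^5 - (305/2)x^4 + 158x^3 - 109x^2 + 44x - 31/4
D ∇ f = 98x^6 - 294x^5 + 490x^4 - 610x^3 + 474x^2 - 218x + 44
(E_{-4} + D Δ + D ∇) f = (7/4)x^8 - 56x^7 + 980x^6 - 6278x^5 + 32460x^4 - 101552x^3 + 205132x^2 - 237296x + 120860


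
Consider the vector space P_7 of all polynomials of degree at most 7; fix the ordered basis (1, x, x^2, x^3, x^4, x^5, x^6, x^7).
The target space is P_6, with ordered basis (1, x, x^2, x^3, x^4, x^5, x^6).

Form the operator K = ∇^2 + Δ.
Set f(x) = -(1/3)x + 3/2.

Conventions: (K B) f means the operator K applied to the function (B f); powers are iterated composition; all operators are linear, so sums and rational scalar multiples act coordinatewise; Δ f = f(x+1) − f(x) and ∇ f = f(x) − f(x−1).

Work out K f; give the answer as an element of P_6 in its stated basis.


∇ f = -1/3
∇ ∇ f = 0
Δ f = -1/3
(∇^2 + Δ) f = -1/3

g(x) = -1/3


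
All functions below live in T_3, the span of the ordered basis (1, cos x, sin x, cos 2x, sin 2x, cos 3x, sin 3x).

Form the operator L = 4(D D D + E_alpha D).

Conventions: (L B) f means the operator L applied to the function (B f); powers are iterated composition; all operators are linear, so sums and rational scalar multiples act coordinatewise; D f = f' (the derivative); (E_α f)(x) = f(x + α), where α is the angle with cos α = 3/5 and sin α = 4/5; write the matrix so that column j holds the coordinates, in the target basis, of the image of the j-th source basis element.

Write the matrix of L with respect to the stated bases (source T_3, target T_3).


the matrix is [[0, 0, 0, 0, 0, 0, 0]; [0, -16/5, -8/5, 0, 0, 0, 0]; [0, 8/5, -16/5, 0, 0, 0, 0]; [0, 0, 0, -192/25, -856/25, 0, 0]; [0, 0, 0, 856/25, -192/25, 0, 0]; [0, 0, 0, 0, 0, -528/125, -14904/125]; [0, 0, 0, 0, 0, 14904/125, -528/125]] (rows listed top to bottom)

image of 1: 0
image of cos x: -(16/5)cos x + (8/5)sin x
image of sin x: -(8/5)cos x - (16/5)sin x
image of cos 2x: -(192/25)cos 2x + (856/25)sin 2x
image of sin 2x: -(856/25)cos 2x - (192/25)sin 2x
image of cos 3x: -(528/125)cos 3x + (14904/125)sin 3x
image of sin 3x: -(14904/125)cos 3x - (528/125)sin 3x
each image's coordinates form column j of the matrix


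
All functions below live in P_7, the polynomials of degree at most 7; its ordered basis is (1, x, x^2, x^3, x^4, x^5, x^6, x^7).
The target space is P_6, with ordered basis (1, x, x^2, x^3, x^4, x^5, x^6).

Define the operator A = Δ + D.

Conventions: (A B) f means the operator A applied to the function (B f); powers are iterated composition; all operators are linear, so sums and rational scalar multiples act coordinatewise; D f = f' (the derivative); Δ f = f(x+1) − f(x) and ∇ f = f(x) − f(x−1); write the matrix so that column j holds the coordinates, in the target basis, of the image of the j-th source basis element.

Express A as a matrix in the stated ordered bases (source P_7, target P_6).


the matrix is [[0, 2, 1, 1, 1, 1, 1, 1]; [0, 0, 4, 3, 4, 5, 6, 7]; [0, 0, 0, 6, 6, 10, 15, 21]; [0, 0, 0, 0, 8, 10, 20, 35]; [0, 0, 0, 0, 0, 10, 15, 35]; [0, 0, 0, 0, 0, 0, 12, 21]; [0, 0, 0, 0, 0, 0, 0, 14]] (rows listed top to bottom)

image of 1: 0
image of x: 2
image of x^2: 4x + 1
image of x^3: 6x^2 + 3x + 1
image of x^4: 8x^3 + 6x^2 + 4x + 1
image of x^5: 10x^4 + 10x^3 + 10x^2 + 5x + 1
image of x^6: 12x^5 + 15x^4 + 20x^3 + 15x^2 + 6x + 1
image of x^7: 14x^6 + 21x^5 + 35x^4 + 35x^3 + 21x^2 + 7x + 1
each image's coordinates form column j of the matrix


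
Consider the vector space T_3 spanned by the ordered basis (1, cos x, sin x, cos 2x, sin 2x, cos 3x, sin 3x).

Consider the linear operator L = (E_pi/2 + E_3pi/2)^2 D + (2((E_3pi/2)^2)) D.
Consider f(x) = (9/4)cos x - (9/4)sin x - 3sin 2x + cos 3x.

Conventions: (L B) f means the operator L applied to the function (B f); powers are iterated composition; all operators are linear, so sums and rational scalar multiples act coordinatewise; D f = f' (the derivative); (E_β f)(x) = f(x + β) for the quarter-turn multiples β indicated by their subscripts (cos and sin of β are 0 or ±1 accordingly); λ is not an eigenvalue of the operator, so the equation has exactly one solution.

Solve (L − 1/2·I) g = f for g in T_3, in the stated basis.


write g with unknown coordinates in the stated basis and equate coefficients in (L − 1/2·I) g = f
solving from the highest basis element down gives g = -(45/34)cos x - (27/34)sin x + (144/577)cos 2x + (6/577)sin 2x - (2/145)cos 3x - (24/145)sin 3x
check: L g = (27/17)cos x - (45/17)sin x + (72/577)cos 2x - (1728/577)sin 2x + (144/145)cos 3x - (12/145)sin 3x
so L g − 1/2·g = (9/4)cos x - (9/4)sin x - 3sin 2x + cos 3x = f ✓

the result is g(x) = -(45/34)cos x - (27/34)sin x + (144/577)cos 2x + (6/577)sin 2x - (2/145)cos 3x - (24/145)sin 3x


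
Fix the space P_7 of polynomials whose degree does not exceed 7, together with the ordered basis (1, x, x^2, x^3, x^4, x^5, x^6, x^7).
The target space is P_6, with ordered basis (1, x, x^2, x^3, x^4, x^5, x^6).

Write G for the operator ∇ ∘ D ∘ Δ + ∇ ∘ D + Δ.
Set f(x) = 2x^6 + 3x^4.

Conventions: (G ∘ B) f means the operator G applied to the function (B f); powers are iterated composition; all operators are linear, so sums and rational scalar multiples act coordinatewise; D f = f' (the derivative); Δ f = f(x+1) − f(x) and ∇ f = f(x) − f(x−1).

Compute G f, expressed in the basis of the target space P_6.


Δ f = 12x^5 + 30x^4 + 52x^3 + 48x^2 + 24x + 5
D Δ f = 60x^4 + 120x^3 + 156x^2 + 96x + 24
∇ D Δ f = 240x^3 + 192x
D f = 12x^5 + 12x^3
∇ D f = 60x^4 - 120x^3 + 156x^2 - 96x + 24
Δ f = 12x^5 + 30x^4 + 52x^3 + 48x^2 + 24x + 5
(∇ ∘ D ∘ Δ + ∇ ∘ D + Δ) f = 12x^5 + 90x^4 + 172x^3 + 204x^2 + 120x + 29

the image equals g(x) = 12x^5 + 90x^4 + 172x^3 + 204x^2 + 120x + 29


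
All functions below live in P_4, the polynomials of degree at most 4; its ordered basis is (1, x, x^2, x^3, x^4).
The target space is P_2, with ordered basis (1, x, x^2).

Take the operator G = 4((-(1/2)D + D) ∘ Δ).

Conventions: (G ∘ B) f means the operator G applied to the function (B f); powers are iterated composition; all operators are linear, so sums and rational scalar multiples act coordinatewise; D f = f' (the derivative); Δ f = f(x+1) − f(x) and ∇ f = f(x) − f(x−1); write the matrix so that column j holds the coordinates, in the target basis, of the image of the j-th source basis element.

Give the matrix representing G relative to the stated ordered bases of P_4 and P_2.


the matrix is [[0, 0, 4, 6, 8]; [0, 0, 0, 12, 24]; [0, 0, 0, 0, 24]] (rows listed top to bottom)

image of 1: 0
image of x: 0
image of x^2: 4
image of x^3: 12x + 6
image of x^4: 24x^2 + 24x + 8
each image's coordinates form column j of the matrix


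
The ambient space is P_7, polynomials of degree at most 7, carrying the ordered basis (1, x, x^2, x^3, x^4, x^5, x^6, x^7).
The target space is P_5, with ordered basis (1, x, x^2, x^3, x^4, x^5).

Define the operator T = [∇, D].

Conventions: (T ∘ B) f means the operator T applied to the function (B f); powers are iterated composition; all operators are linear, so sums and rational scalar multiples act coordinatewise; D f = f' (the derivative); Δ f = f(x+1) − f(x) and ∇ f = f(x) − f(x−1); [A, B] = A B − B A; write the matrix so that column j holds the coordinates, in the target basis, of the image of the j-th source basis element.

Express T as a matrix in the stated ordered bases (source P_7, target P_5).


the matrix is [[0, 0, 0, 0, 0, 0, 0, 0]; [0, 0, 0, 0, 0, 0, 0, 0]; [0, 0, 0, 0, 0, 0, 0, 0]; [0, 0, 0, 0, 0, 0, 0, 0]; [0, 0, 0, 0, 0, 0, 0, 0]; [0, 0, 0, 0, 0, 0, 0, 0]] (rows listed top to bottom)

image of 1: 0
image of x: 0
image of x^2: 0
image of x^3: 0
image of x^4: 0
image of x^5: 0
image of x^6: 0
image of x^7: 0
each image's coordinates form column j of the matrix


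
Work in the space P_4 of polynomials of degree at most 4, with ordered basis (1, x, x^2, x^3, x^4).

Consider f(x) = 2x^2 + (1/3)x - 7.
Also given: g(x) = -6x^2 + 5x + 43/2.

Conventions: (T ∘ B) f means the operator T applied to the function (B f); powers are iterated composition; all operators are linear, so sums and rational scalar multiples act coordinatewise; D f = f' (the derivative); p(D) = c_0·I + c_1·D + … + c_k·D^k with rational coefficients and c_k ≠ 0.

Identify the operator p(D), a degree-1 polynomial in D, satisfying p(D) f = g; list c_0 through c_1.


D^0 f = 2x^2 + (1/3)x - 7
D^1 f = 4x + 1/3
matching coefficients of g against c_0 f + c_1 Df + … from the top degree down determines the c_i
solution: c_0 = -3, c_1 = 3/2

c_0 = -3, c_1 = 3/2


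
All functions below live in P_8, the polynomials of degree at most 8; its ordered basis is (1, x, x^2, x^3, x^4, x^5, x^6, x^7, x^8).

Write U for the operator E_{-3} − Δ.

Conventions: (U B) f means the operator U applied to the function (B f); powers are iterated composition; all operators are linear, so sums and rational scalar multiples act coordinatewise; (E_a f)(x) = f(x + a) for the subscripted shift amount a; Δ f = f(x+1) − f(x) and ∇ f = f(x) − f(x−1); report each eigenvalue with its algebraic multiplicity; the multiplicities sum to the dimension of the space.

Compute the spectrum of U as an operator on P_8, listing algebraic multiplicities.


λ = 1 (multiplicity 9)

image of 1: 1
image of x: x - 4
image of x^2: x^2 - 8x + 8
image of x^3: x^3 - 12x^2 + 24x - 28
image of x^4: x^4 - 16x^3 + 48x^2 - 112x + 80
image of x^5: x^5 - 20x^4 + 80x^3 - 280x^2 + 400x - 244
image of x^6: x^6 - 24x^5 + 120x^4 - 560x^3 + 1200x^2 - 1464x + 728
image of x^7: x^7 - 28x^6 + 168x^5 - 980x^4 + 2800x^3 - 5124x^2 + 5096x - 2188
image of x^8: x^8 - 32x^7 + 224x^6 - 1568x^5 + 5600x^4 - 13664x^3 + 20384x^2 - 17504x + 6560
the matrix is upper triangular; its diagonal is (1, 1, 1, 1, 1, 1, 1, 1, 1)
for a triangular matrix the eigenvalues are the diagonal entries, with algebraic multiplicity their repetition count


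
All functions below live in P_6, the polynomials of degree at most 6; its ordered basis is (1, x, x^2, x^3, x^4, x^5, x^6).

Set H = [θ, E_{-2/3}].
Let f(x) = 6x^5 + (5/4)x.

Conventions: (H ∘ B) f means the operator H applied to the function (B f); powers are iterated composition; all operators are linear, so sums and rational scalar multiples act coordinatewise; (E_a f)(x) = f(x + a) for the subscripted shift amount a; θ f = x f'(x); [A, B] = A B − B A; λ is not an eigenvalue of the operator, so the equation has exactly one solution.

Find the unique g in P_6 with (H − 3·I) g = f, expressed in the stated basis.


write g with unknown coordinates in the stated basis and equate coefficients in (H − 3·I) g = f
solving from the highest basis element down gives g = -2x^5 - (20/9)x^4 + (320/81)x^3 + (160/243)x^2 - (31805/8748)x + 12355/39366
check: H g = -(20/3)x^4 + (320/27)x^3 + (160/81)x^2 - (7040/729)x + 12355/13122
so H g − 3·g = 6x^5 + (5/4)x = f ✓

the image equals g(x) = -2x^5 - (20/9)x^4 + (320/81)x^3 + (160/243)x^2 - (31805/8748)x + 12355/39366


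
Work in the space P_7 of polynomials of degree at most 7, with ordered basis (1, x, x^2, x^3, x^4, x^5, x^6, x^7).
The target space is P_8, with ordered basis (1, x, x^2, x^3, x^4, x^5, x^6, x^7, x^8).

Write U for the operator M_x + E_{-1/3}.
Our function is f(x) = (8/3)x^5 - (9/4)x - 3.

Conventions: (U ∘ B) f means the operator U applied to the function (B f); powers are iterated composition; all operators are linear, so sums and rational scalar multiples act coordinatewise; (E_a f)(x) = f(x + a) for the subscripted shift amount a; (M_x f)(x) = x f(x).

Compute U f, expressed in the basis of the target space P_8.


M_x f = (8/3)x^6 - (9/4)x^2 - 3x
E_{-1/3} f = (8/3)x^5 - (40/9)x^4 + (80/27)x^3 - (80/81)x^2 - (2027/972)x - 6593/2916
(M_x + E_{-1/3}) f = (8/3)x^6 + (8/3)x^5 - (40/9)x^4 + (80/27)x^3 - (1049/324)x^2 - (4943/972)x - 6593/2916

the image equals g(x) = (8/3)x^6 + (8/3)x^5 - (40/9)x^4 + (80/27)x^3 - (1049/324)x^2 - (4943/972)x - 6593/2916


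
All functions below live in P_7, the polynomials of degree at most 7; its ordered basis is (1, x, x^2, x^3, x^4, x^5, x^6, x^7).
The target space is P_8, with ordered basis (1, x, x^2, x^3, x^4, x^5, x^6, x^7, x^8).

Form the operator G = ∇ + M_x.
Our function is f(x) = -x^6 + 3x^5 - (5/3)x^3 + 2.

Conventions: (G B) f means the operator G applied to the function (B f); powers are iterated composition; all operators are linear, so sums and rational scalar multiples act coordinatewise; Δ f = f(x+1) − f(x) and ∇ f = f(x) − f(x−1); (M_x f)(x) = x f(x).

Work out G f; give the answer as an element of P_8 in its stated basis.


∇ f = -6x^5 + 30x^4 - 50x^3 + 40x^2 - 16x + 7/3
M_x f = -x^7 + 3x^6 - (5/3)x^4 + 2x
(∇ + M_x) f = -x^7 + 3x^6 - 6x^5 + (85/3)x^4 - 50x^3 + 40x^2 - 14x + 7/3

the result is g(x) = -x^7 + 3x^6 - 6x^5 + (85/3)x^4 - 50x^3 + 40x^2 - 14x + 7/3


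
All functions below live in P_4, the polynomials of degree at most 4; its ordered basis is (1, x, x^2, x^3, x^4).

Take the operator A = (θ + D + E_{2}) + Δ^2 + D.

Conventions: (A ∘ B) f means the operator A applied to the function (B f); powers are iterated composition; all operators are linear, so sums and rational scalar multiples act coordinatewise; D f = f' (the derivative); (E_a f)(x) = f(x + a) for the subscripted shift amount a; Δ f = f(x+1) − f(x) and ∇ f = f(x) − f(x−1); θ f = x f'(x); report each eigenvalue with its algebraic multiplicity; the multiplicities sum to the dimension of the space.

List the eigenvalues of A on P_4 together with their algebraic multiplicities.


image of 1: 1
image of x: 2x + 4
image of x^2: 3x^2 + 8x + 6
image of x^3: 4x^3 + 12x^2 + 18x + 14
image of x^4: 5x^4 + 16x^3 + 36x^2 + 56x + 30
the matrix is upper triangular; its diagonal is (1, 2, 3, 4, 5)
for a triangular matrix the eigenvalues are the diagonal entries, with algebraic multiplicity their repetition count

λ = 1 (multiplicity 1), λ = 2 (multiplicity 1), λ = 3 (multiplicity 1), λ = 4 (multiplicity 1), λ = 5 (multiplicity 1)


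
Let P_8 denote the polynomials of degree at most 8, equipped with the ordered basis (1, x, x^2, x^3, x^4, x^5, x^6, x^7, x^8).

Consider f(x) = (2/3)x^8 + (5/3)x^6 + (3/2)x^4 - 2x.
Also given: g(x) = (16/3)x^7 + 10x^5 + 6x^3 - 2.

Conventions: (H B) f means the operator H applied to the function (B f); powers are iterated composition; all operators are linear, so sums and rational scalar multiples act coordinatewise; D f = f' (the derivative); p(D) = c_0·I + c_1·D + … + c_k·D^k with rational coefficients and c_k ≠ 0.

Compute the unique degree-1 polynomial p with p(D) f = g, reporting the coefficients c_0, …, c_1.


c_0 = 0, c_1 = 1

D^0 f = (2/3)x^8 + (5/3)x^6 + (3/2)x^4 - 2x
D^1 f = (16/3)x^7 + 10x^5 + 6x^3 - 2
matching coefficients of g against c_0 f + c_1 Df + … from the top degree down determines the c_i
solution: c_0 = 0, c_1 = 1


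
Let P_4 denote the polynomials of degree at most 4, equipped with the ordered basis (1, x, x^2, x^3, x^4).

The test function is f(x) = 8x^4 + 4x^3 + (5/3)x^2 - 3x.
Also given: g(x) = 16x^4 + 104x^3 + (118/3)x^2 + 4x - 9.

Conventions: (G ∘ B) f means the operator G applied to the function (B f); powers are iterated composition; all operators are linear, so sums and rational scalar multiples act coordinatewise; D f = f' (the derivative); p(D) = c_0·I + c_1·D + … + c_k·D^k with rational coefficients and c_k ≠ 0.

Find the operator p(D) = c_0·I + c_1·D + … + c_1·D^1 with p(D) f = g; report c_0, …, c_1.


c_0 = 2, c_1 = 3

D^0 f = 8x^4 + 4x^3 + (5/3)x^2 - 3x
D^1 f = 32x^3 + 12x^2 + (10/3)x - 3
matching coefficients of g against c_0 f + c_1 Df + … from the top degree down determines the c_i
solution: c_0 = 2, c_1 = 3


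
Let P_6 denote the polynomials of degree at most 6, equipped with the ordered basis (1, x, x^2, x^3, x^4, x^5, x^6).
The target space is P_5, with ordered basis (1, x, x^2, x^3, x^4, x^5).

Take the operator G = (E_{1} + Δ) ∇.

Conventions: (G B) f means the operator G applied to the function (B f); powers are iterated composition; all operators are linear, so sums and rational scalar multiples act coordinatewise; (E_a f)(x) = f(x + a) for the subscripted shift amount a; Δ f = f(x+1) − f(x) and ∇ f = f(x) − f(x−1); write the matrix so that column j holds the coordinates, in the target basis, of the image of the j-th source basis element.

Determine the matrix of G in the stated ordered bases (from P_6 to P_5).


image of 1: 0
image of x: 1
image of x^2: 2x + 3
image of x^3: 3x^2 + 9x + 1
image of x^4: 4x^3 + 18x^2 + 4x + 3
image of x^5: 5x^4 + 30x^3 + 10x^2 + 15x + 1
image of x^6: 6x^5 + 45x^4 + 20x^3 + 45x^2 + 6x + 3
each image's coordinates form column j of the matrix

the matrix is [[0, 1, 3, 1, 3, 1, 3]; [0, 0, 2, 9, 4, 15, 6]; [0, 0, 0, 3, 18, 10, 45]; [0, 0, 0, 0, 4, 30, 20]; [0, 0, 0, 0, 0, 5, 45]; [0, 0, 0, 0, 0, 0, 6]] (rows listed top to bottom)


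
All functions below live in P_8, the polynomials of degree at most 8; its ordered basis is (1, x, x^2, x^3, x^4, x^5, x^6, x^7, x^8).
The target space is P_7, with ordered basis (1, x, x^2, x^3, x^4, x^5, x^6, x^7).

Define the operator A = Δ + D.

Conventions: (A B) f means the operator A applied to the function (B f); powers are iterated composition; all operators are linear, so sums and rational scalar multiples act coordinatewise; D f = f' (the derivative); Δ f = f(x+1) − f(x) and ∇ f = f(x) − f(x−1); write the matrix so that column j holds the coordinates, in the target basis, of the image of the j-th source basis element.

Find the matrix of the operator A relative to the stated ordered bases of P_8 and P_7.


image of 1: 0
image of x: 2
image of x^2: 4x + 1
image of x^3: 6x^2 + 3x + 1
image of x^4: 8x^3 + 6x^2 + 4x + 1
image of x^5: 10x^4 + 10x^3 + 10x^2 + 5x + 1
image of x^6: 12x^5 + 15x^4 + 20x^3 + 15x^2 + 6x + 1
image of x^7: 14x^6 + 21x^5 + 35x^4 + 35x^3 + 21x^2 + 7x + 1
image of x^8: 16x^7 + 28x^6 + 56x^5 + 70x^4 + 56x^3 + 28x^2 + 8x + 1
each image's coordinates form column j of the matrix

the matrix is [[0, 2, 1, 1, 1, 1, 1, 1, 1]; [0, 0, 4, 3, 4, 5, 6, 7, 8]; [0, 0, 0, 6, 6, 10, 15, 21, 28]; [0, 0, 0, 0, 8, 10, 20, 35, 56]; [0, 0, 0, 0, 0, 10, 15, 35, 70]; [0, 0, 0, 0, 0, 0, 12, 21, 56]; [0, 0, 0, 0, 0, 0, 0, 14, 28]; [0, 0, 0, 0, 0, 0, 0, 0, 16]] (rows listed top to bottom)


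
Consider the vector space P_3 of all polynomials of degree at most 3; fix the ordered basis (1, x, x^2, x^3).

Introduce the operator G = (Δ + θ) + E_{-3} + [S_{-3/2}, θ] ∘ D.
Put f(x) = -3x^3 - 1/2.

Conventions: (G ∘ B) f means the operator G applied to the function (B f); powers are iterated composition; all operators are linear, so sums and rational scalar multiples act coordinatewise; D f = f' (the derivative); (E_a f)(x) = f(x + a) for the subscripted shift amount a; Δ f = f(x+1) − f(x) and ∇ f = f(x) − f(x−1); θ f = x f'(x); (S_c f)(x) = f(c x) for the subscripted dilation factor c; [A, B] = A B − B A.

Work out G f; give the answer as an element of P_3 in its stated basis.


Δ f = -9x^2 - 9x - 3
θ f = -9x^3
(Δ + θ) f = -9x^3 - 9x^2 - 9x - 3
E_{-3} f = -3x^3 + 27x^2 - 81x + 161/2
D f = -9x^2
θ D f = -18x^2
S_{-3/2} θ D f = -(81/2)x^2
S_{-3/2} D f = -(81/4)x^2
θ S_{-3/2} D f = -(81/2)x^2
[S_{-3/2}, θ] D f = 0
((Δ + θ) + E_{-3} + [S_{-3/2}, θ] ∘ D) f = -12x^3 + 18x^2 - 90x + 155/2

g(x) = -12x^3 + 18x^2 - 90x + 155/2


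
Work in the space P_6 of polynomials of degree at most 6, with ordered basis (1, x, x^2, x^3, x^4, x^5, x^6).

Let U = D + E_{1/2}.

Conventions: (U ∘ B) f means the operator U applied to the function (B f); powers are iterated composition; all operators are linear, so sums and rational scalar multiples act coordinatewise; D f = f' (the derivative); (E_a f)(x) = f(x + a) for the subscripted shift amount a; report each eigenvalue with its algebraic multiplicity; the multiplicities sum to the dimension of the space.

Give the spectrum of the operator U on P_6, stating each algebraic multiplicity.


image of 1: 1
image of x: x + 3/2
image of x^2: x^2 + 3x + 1/4
image of x^3: x^3 + (9/2)x^2 + (3/4)x + 1/8
image of x^4: x^4 + 6x^3 + (3/2)x^2 + (1/2)x + 1/16
image of x^5: x^5 + (15/2)x^4 + (5/2)x^3 + (5/4)x^2 + (5/16)x + 1/32
image of x^6: x^6 + 9x^5 + (15/4)x^4 + (5/2)x^3 + (15/16)x^2 + (3/16)x + 1/64
the matrix is upper triangular; its diagonal is (1, 1, 1, 1, 1, 1, 1)
for a triangular matrix the eigenvalues are the diagonal entries, with algebraic multiplicity their repetition count

λ = 1 (multiplicity 7)


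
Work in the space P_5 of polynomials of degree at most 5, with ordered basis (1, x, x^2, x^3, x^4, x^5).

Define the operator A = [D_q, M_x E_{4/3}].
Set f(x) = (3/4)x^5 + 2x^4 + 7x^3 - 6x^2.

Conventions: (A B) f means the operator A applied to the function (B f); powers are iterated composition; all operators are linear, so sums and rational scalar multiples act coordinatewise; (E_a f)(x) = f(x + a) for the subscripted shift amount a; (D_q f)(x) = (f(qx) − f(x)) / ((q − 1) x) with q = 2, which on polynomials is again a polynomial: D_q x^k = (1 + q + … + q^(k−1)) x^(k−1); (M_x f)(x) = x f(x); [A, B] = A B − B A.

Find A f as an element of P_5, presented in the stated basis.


E_{4/3} f = (3/4)x^5 + 7x^4 + 31x^3 + (550/9)x^2 + (1408/27)x + 416/27
M_x E_{4/3} f = (3/4)x^6 + 7x^5 + 31x^4 + (550/9)x^3 + (1408/27)x^2 + (416/27)x
D_q (M_x E_{4/3}) f = (189/4)x^5 + 217x^4 + 465x^3 + (3850/9)x^2 + (1408/9)x + 416/27
D_q f = (93/4)x^4 + 30x^3 + 49x^2 - 18x
E_{4/3} D_q f = (93/4)x^4 + 154x^3 + 417x^2 + (4438/9)x + 5608/27
M_x E_{4/3} D_q f = (93/4)x^5 + 154x^4 + 417x^3 + (4438/9)x^2 + (5608/27)x
[D_q, M_x E_{4/3}] f = 24x^5 + 63x^4 + 48x^3 - (196/3)x^2 - (1384/27)x + 416/27

g(x) = 24x^5 + 63x^4 + 48x^3 - (196/3)x^2 - (1384/27)x + 416/27


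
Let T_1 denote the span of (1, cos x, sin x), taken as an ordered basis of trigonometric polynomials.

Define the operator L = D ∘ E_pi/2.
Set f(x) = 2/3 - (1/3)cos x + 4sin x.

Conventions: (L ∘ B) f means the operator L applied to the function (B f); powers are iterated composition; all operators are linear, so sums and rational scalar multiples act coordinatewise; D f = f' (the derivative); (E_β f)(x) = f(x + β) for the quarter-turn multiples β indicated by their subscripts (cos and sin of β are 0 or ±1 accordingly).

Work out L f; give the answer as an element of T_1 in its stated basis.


g(x) = (1/3)cos x - 4sin x

E_pi/2 f = 2/3 + 4cos x + (1/3)sin x
D E_pi/2 f = (1/3)cos x - 4sin x


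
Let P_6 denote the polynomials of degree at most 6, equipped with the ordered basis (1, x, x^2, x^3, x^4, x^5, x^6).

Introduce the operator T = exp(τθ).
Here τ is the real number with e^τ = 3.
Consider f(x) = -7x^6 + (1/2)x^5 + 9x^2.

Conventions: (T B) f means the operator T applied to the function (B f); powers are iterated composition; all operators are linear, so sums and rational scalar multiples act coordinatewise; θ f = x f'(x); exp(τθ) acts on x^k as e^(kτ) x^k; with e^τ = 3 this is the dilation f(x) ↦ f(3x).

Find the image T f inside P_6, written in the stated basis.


the result is g(x) = -5103x^6 + (243/2)x^5 + 81x^2

exp(τθ) x^k = e^(kτ) x^k; with e^τ = 3 this sends x^k to 3^k x^k
x^2 ↦ 9 x^2
x^5 ↦ 243 x^5
x^6 ↦ 729 x^6
applying this coordinatewise to f: exp(τθ) f = -5103x^6 + (243/2)x^5 + 81x^2


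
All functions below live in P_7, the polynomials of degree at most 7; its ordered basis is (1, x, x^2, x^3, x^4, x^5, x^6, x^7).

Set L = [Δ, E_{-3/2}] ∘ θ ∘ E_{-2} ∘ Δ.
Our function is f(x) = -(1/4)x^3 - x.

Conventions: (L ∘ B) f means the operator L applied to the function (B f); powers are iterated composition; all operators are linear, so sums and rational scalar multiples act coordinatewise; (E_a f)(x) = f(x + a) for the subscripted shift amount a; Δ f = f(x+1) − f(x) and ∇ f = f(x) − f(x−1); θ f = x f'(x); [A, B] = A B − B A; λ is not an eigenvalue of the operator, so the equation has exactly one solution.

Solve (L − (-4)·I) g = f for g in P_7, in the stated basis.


the result is g(x) = -(1/16)x^3 - (1/4)x

write g with unknown coordinates in the stated basis and equate coefficients in (L − (-4)·I) g = f
solving from the highest basis element down gives g = -(1/16)x^3 - (1/4)x
check: L g = 0
so L g − (-4)·g = -(1/4)x^3 - x = f ✓


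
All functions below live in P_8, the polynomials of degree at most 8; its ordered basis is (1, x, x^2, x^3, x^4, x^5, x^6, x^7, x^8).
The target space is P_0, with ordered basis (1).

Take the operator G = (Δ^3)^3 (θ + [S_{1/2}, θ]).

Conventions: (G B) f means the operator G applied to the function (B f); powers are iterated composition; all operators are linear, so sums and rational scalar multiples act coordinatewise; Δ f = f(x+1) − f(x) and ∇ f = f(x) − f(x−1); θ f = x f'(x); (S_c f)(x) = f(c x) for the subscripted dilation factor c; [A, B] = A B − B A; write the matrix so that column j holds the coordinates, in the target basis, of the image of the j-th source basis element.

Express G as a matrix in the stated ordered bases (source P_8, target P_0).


image of 1: 0
image of x: 0
image of x^2: 0
image of x^3: 0
image of x^4: 0
image of x^5: 0
image of x^6: 0
image of x^7: 0
image of x^8: 0
each image's coordinates form column j of the matrix

the matrix is [[0, 0, 0, 0, 0, 0, 0, 0, 0]] (rows listed top to bottom)


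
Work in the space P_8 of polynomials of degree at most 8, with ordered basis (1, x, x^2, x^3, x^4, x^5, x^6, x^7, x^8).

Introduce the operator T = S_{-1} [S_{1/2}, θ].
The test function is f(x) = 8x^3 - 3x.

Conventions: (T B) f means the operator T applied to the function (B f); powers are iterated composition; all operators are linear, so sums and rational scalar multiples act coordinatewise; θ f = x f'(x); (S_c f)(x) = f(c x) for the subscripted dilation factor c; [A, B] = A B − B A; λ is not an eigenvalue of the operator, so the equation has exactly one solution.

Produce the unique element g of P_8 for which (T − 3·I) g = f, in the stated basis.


write g with unknown coordinates in the stated basis and equate coefficients in (T − 3·I) g = f
solving from the highest basis element down gives g = -(8/3)x^3 + x
check: T g = 0
so T g − 3·g = 8x^3 - 3x = f ✓

the image equals g(x) = -(8/3)x^3 + x


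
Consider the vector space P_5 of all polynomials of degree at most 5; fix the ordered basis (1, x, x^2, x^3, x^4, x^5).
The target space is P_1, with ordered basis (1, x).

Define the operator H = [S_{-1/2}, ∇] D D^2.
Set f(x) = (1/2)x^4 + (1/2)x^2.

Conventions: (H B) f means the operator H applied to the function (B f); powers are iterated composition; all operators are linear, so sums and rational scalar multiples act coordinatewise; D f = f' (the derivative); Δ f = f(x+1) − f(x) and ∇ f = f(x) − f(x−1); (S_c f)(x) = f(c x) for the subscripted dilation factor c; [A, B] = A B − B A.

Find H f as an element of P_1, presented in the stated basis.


g(x) = 18

D f = 2x^3 + x
D D f = 6x^2 + 1
D D^2 f = 12x
∇ D D^2 f = 12
S_{-1/2} ∇ D D^2 f = 12
S_{-1/2} D D^2 f = -6x
∇ S_{-1/2} D D^2 f = -6
[S_{-1/2}, ∇] D D^2 f = 18


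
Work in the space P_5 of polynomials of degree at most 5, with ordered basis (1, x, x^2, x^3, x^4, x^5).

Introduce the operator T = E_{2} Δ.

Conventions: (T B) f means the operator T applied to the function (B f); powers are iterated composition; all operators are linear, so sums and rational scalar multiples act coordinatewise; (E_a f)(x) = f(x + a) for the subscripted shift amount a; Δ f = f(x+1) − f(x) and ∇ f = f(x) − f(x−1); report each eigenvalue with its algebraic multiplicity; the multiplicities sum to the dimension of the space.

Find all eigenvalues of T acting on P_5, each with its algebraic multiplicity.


λ = 0 (multiplicity 6)

image of 1: 0
image of x: 1
image of x^2: 2x + 5
image of x^3: 3x^2 + 15x + 19
image of x^4: 4x^3 + 30x^2 + 76x + 65
image of x^5: 5x^4 + 50x^3 + 190x^2 + 325x + 211
the matrix is upper triangular; its diagonal is (0, 0, 0, 0, 0, 0)
for a triangular matrix the eigenvalues are the diagonal entries, with algebraic multiplicity their repetition count


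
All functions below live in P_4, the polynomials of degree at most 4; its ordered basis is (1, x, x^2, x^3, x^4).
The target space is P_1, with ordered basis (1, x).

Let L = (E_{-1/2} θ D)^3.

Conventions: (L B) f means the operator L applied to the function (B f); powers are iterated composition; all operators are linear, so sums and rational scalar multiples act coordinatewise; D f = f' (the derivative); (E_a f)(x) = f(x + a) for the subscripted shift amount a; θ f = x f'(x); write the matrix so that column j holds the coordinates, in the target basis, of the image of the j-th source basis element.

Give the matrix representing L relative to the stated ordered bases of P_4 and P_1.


the matrix is [[0, 0, 0, 0, -72]; [0, 0, 0, 0, 144]] (rows listed top to bottom)

image of 1: 0
image of x: 0
image of x^2: 0
image of x^3: 0
image of x^4: 144x - 72
each image's coordinates form column j of the matrix


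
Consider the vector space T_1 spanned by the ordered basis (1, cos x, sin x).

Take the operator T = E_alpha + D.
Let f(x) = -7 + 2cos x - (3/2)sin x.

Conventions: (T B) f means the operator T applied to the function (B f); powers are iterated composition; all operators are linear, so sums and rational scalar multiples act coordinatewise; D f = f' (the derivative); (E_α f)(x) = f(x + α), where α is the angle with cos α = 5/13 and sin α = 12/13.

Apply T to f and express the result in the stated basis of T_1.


the image equals g(x) = -7 - (55/26)cos x - (115/26)sin x

E_alpha f = -7 - (8/13)cos x - (63/26)sin x
D f = -(3/2)cos x - 2sin x
(E_alpha + D) f = -7 - (55/26)cos x - (115/26)sin x


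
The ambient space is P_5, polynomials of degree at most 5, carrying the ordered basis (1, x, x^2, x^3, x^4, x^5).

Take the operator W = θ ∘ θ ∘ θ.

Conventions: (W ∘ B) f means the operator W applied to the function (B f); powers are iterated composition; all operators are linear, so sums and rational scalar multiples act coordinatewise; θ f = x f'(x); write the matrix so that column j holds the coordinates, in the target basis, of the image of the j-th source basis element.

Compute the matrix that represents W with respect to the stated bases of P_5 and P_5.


image of 1: 0
image of x: x
image of x^2: 8x^2
image of x^3: 27x^3
image of x^4: 64x^4
image of x^5: 125x^5
each image's coordinates form column j of the matrix

the matrix is [[0, 0, 0, 0, 0, 0]; [0, 1, 0, 0, 0, 0]; [0, 0, 8, 0, 0, 0]; [0, 0, 0, 27, 0, 0]; [0, 0, 0, 0, 64, 0]; [0, 0, 0, 0, 0, 125]] (rows listed top to bottom)


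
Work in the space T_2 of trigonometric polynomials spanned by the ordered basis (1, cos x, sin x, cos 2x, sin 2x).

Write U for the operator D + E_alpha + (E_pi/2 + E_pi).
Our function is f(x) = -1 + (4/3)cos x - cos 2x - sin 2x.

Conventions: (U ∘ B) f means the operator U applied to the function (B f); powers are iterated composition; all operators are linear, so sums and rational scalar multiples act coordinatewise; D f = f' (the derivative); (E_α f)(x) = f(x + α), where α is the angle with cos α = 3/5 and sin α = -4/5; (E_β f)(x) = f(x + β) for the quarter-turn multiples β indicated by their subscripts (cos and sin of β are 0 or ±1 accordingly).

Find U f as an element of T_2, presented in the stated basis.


the image equals g(x) = -3 - (8/15)cos x - (8/5)sin x - (19/25)cos 2x + (33/25)sin 2x

D f = -(4/3)sin x - 2cos 2x + 2sin 2x
E_alpha f = -1 + (4/5)cos x + (16/15)sin x + (31/25)cos 2x - (17/25)sin 2x
E_pi/2 f = -1 - (4/3)sin x + cos 2x + sin 2x
E_pi f = -1 - (4/3)cos x - cos 2x - sin 2x
(E_pi/2 + E_pi) f = -2 - (4/3)cos x - (4/3)sin x
(D + E_alpha + (E_pi/2 + E_pi)) f = -3 - (8/15)cos x - (8/5)sin x - (19/25)cos 2x + (33/25)sin 2x


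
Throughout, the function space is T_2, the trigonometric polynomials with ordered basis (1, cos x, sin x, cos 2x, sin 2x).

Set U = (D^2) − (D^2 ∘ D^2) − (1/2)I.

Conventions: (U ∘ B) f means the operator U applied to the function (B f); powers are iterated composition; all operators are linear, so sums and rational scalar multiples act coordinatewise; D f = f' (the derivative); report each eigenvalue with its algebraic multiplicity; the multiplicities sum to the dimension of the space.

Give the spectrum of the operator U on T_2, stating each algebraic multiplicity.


λ = -41/2 (multiplicity 2), λ = -5/2 (multiplicity 2), λ = -1/2 (multiplicity 1)

image of 1: -1/2
image of cos x: -(5/2)cos x
image of sin x: -(5/2)sin x
image of cos 2x: -(41/2)cos 2x
image of sin 2x: -(41/2)sin 2x
the matrix is diagonal; its diagonal is (-1/2, -5/2, -5/2, -41/2, -41/2)
for a triangular matrix the eigenvalues are the diagonal entries, with algebraic multiplicity their repetition count
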